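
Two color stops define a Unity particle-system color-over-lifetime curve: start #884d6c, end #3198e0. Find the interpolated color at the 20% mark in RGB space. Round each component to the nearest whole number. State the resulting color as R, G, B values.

#884d6c → (136, 77, 108); #3198e0 → (49, 152, 224).
20% corresponds to t = 0.2.
R = 136 + 0.2 × (49 − 136) = 136 + 0.2 × -87 = 118.6 → 119
G = 77 + 0.2 × (152 − 77) = 77 + 0.2 × 75 = 92 → 92
B = 108 + 0.2 × (224 − 108) = 108 + 0.2 × 116 = 131.2 → 131

(119, 92, 131)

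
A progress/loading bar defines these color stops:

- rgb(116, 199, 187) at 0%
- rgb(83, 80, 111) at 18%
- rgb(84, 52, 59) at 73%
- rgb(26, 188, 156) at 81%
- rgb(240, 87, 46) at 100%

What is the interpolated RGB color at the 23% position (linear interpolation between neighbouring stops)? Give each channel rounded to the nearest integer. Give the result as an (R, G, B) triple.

23% lies between the 18% and 73% stops, so the local fraction is t = (23 − 18)/(73 − 18) = 5/55 ≈ 0.0909.
R = 83 + 0.0909 × (84 − 83) = 83.091 → 83
G = 80 + 0.0909 × (52 − 80) = 77.455 → 77
B = 111 + 0.0909 × (59 − 111) = 106.273 → 106

(83, 77, 106)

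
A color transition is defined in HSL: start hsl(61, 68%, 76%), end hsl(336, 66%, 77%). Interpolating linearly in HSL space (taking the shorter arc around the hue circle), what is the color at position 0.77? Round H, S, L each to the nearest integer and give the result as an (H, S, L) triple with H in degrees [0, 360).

Hue: 336 − 61 = 275°, but |275| > 180 so the shorter arc goes the other way: Δh = 275 − 360 = -85°.
H = 61 + 0.77 × (-85) = -4.45 → -4 → -4 mod 360 = 356°
S = 68 + 0.77 × (66 − 68) = 66.46 → 66%
L = 76 + 0.77 × (77 − 76) = 76.77 → 77%

(356, 66, 77)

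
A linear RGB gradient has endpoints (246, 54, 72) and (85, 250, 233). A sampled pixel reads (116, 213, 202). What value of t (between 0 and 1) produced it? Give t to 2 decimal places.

Invert the lerp on the G channel (largest span, 196): t = (213 − 54) / (250 − 54) = 159/196 = 0.81122.
Check on R: (116 − 246)/(85 − 246) = 0.8075 ✓

0.81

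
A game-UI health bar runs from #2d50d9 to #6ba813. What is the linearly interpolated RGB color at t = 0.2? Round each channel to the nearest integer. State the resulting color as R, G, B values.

#2d50d9 → (45, 80, 217); #6ba813 → (107, 168, 19).
R = 45 + 0.2 × (107 − 45) = 45 + 0.2 × 62 = 57.4 → 57
G = 80 + 0.2 × (168 − 80) = 80 + 0.2 × 88 = 97.6 → 98
B = 217 + 0.2 × (19 − 217) = 217 + 0.2 × -198 = 177.4 → 177

(57, 98, 177)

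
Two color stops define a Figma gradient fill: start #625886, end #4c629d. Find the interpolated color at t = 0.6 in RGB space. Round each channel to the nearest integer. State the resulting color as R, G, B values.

(85, 94, 148)

#625886 → (98, 88, 134); #4c629d → (76, 98, 157).
R = 98 + 0.6 × (76 − 98) = 98 + 0.6 × -22 = 84.8 → 85
G = 88 + 0.6 × (98 − 88) = 88 + 0.6 × 10 = 94 → 94
B = 134 + 0.6 × (157 − 134) = 134 + 0.6 × 23 = 147.8 → 148
So the blended color is (85, 94, 148), about #555e94.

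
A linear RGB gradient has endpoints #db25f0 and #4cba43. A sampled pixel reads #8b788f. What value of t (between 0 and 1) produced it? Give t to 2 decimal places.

0.56

Invert the lerp on the B channel (largest span, 173): t = (143 − 240) / (67 − 240) = -97/-173 = 0.56069.
Check on R: (139 − 219)/(76 − 219) = 0.5594 ✓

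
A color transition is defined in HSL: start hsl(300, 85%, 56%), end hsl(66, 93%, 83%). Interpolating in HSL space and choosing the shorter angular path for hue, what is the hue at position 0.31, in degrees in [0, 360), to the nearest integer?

Hue: 66 − 300 = -234°, but |-234| > 180 so the shorter arc goes the other way: Δh = -234 + 360 = 126°.
H = 300 + 0.31 × (126) = 339.06 → 339°

339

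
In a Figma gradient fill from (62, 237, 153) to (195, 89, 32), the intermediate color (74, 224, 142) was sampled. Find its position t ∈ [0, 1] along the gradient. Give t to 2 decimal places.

Invert the lerp on the G channel (largest span, 148): t = (224 − 237) / (89 − 237) = -13/-148 = 0.087838.
Check on R: (74 − 62)/(195 − 62) = 0.09023 ✓

0.09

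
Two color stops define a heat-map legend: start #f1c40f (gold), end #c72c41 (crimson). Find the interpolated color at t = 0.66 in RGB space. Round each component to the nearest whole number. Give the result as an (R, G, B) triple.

(213, 96, 48)

#f1c40f → (241, 196, 15); #c72c41 → (199, 44, 65).
R = 241 + 0.66 × (199 − 241) = 241 + 0.66 × -42 = 213.28 → 213
G = 196 + 0.66 × (44 − 196) = 196 + 0.66 × -152 = 95.68 → 96
B = 15 + 0.66 × (65 − 15) = 15 + 0.66 × 50 = 48 → 48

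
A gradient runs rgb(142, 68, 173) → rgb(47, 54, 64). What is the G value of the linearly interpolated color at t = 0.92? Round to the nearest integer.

55

G = 68 + 0.92 × (54 − 68) = 55.12 → 55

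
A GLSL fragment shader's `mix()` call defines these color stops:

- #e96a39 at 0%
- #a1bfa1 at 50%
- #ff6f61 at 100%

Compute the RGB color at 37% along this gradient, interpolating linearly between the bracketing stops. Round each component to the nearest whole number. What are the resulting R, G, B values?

(180, 169, 134)

37% lies between the 0% and 50% stops, so the local fraction is t = (37 − 0)/(50 − 0) = 37/50 ≈ 0.74.
#e96a39 → (233, 106, 57); #a1bfa1 → (161, 191, 161).
R = 233 + 0.74 × (161 − 233) = 179.72 → 180
G = 106 + 0.74 × (191 − 106) = 168.9 → 169
B = 57 + 0.74 × (161 − 57) = 133.96 → 134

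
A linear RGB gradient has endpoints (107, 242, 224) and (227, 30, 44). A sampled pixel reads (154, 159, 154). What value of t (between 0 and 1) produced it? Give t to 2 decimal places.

0.39

Invert the lerp on the G channel (largest span, 212): t = (159 − 242) / (30 − 242) = -83/-212 = 0.39151.
Check on R: (154 − 107)/(227 − 107) = 0.3917 ✓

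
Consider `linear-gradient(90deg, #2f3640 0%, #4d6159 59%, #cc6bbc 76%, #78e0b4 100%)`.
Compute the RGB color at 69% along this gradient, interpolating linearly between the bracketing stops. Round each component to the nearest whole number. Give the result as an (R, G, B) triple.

(152, 103, 147)

69% lies between the 59% and 76% stops, so the local fraction is t = (69 − 59)/(76 − 59) = 10/17 ≈ 0.5882.
#4d6159 → (77, 97, 89); #cc6bbc → (204, 107, 188).
R = 77 + 0.5882 × (204 − 77) = 151.701 → 152
G = 97 + 0.5882 × (107 − 97) = 102.882 → 103
B = 89 + 0.5882 × (188 − 89) = 147.232 → 147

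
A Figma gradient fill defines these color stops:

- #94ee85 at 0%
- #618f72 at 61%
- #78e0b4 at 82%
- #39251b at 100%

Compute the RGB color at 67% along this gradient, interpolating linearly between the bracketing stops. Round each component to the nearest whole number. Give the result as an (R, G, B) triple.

67% lies between the 61% and 82% stops, so the local fraction is t = (67 − 61)/(82 − 61) = 6/21 ≈ 0.2857.
#618f72 → (97, 143, 114); #78e0b4 → (120, 224, 180).
R = 97 + 0.2857 × (120 − 97) = 103.571 → 104
G = 143 + 0.2857 × (224 − 143) = 166.142 → 166
B = 114 + 0.2857 × (180 − 114) = 132.856 → 133

(104, 166, 133)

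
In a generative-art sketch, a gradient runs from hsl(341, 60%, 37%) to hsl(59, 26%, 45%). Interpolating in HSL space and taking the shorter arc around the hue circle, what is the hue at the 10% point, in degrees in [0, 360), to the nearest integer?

349

Hue: 59 − 341 = -282°, but |-282| > 180 so the shorter arc goes the other way: Δh = -282 + 360 = 78°.
H = 341 + 0.1 × (78) = 348.8 → 349°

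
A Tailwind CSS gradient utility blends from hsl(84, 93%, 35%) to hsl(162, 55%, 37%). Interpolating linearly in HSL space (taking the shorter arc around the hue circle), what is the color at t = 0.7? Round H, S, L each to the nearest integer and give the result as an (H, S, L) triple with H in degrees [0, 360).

Hue arc: Δh = 162 − 84 = 78° (|Δh| ≤ 180, already the shorter path).
H = 84 + 0.7 × (78) = 138.6 → 139°
S = 93 + 0.7 × (55 − 93) = 66.4 → 66%
L = 35 + 0.7 × (37 − 35) = 36.4 → 36%

(139, 66, 36)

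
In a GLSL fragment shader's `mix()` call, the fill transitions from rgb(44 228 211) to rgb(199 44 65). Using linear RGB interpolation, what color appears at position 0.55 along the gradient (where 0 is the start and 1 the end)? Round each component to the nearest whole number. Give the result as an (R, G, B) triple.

R = 44 + 0.55 × (199 − 44) = 44 + 0.55 × 155 = 129.25 → 129
G = 228 + 0.55 × (44 − 228) = 228 + 0.55 × -184 = 126.8 → 127
B = 211 + 0.55 × (65 − 211) = 211 + 0.55 × -146 = 130.7 → 131

(129, 127, 131)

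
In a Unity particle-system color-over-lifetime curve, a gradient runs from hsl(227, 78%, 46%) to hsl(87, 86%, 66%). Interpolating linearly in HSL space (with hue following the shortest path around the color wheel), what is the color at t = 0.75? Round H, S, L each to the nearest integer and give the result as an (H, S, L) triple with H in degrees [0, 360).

(122, 84, 61)

Hue arc: Δh = 87 − 227 = -140° (|Δh| ≤ 180, already the shorter path).
H = 227 + 0.75 × (-140) = 122 → 122°
S = 78 + 0.75 × (86 − 78) = 84 → 84%
L = 46 + 0.75 × (66 − 46) = 61 → 61%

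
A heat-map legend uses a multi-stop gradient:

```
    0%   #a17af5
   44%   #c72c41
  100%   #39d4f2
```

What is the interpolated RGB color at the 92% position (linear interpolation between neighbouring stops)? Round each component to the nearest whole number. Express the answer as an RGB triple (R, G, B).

(77, 188, 217)

92% lies between the 44% and 100% stops, so the local fraction is t = (92 − 44)/(100 − 44) = 48/56 ≈ 0.8571.
#c72c41 → (199, 44, 65); #39d4f2 → (57, 212, 242).
R = 199 + 0.8571 × (57 − 199) = 77.292 → 77
G = 44 + 0.8571 × (212 − 44) = 187.993 → 188
B = 65 + 0.8571 × (242 − 65) = 216.707 → 217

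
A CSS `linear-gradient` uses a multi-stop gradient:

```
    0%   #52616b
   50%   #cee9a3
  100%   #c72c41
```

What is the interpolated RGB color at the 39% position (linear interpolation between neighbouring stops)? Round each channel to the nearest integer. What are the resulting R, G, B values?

39% lies between the 0% and 50% stops, so the local fraction is t = (39 − 0)/(50 − 0) = 39/50 ≈ 0.78.
#52616b → (82, 97, 107); #cee9a3 → (206, 233, 163).
R = 82 + 0.78 × (206 − 82) = 178.72 → 179
G = 97 + 0.78 × (233 − 97) = 203.08 → 203
B = 107 + 0.78 × (163 − 107) = 150.68 → 151

(179, 203, 151)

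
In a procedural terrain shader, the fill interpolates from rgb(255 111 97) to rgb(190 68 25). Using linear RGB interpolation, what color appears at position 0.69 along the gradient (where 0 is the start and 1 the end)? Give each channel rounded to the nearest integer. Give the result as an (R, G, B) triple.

R = 255 + 0.69 × (190 − 255) = 255 + 0.69 × -65 = 210.15 → 210
G = 111 + 0.69 × (68 − 111) = 111 + 0.69 × -43 = 81.33 → 81
B = 97 + 0.69 × (25 − 97) = 97 + 0.69 × -72 = 47.32 → 47

(210, 81, 47)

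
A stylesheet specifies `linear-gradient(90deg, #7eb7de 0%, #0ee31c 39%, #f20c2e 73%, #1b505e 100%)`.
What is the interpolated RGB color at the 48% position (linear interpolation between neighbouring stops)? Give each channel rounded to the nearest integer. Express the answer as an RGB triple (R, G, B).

(74, 170, 33)

48% lies between the 39% and 73% stops, so the local fraction is t = (48 − 39)/(73 − 39) = 9/34 ≈ 0.2647.
#0ee31c → (14, 227, 28); #f20c2e → (242, 12, 46).
R = 14 + 0.2647 × (242 − 14) = 74.352 → 74
G = 227 + 0.2647 × (12 − 227) = 170.089 → 170
B = 28 + 0.2647 × (46 − 28) = 32.765 → 33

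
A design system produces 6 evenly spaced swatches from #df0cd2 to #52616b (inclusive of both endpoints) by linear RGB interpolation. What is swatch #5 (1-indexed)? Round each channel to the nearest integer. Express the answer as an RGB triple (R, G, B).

(110, 80, 128)

With 6 swatches and endpoints inclusive, swatch 5 sits at t = (5 − 1)/(6 − 1) = 4/5 ≈ 0.8.
#df0cd2 → (223, 12, 210); #52616b → (82, 97, 107).
R = 223 + 0.8 × (82 − 223) = 110.2 → 110
G = 12 + 0.8 × (97 − 12) = 80 → 80
B = 210 + 0.8 × (107 − 210) = 127.6 → 128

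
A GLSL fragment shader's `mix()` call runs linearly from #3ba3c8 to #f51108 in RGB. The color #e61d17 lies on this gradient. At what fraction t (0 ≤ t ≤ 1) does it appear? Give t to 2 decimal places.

0.92

Invert the lerp on the B channel (largest span, 192): t = (23 − 200) / (8 − 200) = -177/-192 = 0.92188.
Check on R: (230 − 59)/(245 − 59) = 0.9194 ✓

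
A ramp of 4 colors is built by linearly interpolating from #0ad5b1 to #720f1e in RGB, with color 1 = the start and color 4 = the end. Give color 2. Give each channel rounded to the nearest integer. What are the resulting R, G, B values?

With 4 swatches and endpoints inclusive, swatch 2 sits at t = (2 − 1)/(4 − 1) = 1/3 ≈ 0.3333.
#0ad5b1 → (10, 213, 177); #720f1e → (114, 15, 30).
R = 10 + 0.3333 × (114 − 10) = 44.663 → 45
G = 213 + 0.3333 × (15 − 213) = 147.007 → 147
B = 177 + 0.3333 × (30 − 177) = 128.005 → 128

(45, 147, 128)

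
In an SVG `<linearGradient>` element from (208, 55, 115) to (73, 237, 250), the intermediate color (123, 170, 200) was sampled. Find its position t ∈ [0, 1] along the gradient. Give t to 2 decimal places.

0.63

Invert the lerp on the G channel (largest span, 182): t = (170 − 55) / (237 − 55) = 115/182 = 0.63187.
Check on R: (123 − 208)/(73 − 208) = 0.6296 ✓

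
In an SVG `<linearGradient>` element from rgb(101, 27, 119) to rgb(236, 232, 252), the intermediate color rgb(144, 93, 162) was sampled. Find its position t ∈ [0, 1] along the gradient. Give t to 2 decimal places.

0.32

Invert the lerp on the G channel (largest span, 205): t = (93 − 27) / (232 − 27) = 66/205 = 0.32195.
Check on R: (144 − 101)/(236 − 101) = 0.3185 ✓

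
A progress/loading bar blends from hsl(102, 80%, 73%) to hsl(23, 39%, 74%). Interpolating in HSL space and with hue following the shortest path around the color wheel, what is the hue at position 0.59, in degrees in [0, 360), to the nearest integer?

55

Hue arc: Δh = 23 − 102 = -79° (|Δh| ≤ 180, already the shorter path).
H = 102 + 0.59 × (-79) = 55.39 → 55°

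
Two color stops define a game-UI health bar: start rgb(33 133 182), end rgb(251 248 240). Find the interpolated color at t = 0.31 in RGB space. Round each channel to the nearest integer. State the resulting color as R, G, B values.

(101, 169, 200)

R = 33 + 0.31 × (251 − 33) = 33 + 0.31 × 218 = 100.58 → 101
G = 133 + 0.31 × (248 − 133) = 133 + 0.31 × 115 = 168.65 → 169
B = 182 + 0.31 × (240 − 182) = 182 + 0.31 × 58 = 199.98 → 200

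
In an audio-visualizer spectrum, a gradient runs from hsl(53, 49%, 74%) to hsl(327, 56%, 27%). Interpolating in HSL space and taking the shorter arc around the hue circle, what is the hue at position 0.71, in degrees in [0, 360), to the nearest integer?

Hue: 327 − 53 = 274°, but |274| > 180 so the shorter arc goes the other way: Δh = 274 − 360 = -86°.
H = 53 + 0.71 × (-86) = -8.06 → -8 → -8 mod 360 = 352°

352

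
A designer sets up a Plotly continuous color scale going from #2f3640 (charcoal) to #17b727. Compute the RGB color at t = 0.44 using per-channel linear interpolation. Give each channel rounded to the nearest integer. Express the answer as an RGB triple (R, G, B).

#2f3640 → (47, 54, 64); #17b727 → (23, 183, 39).
R = 47 + 0.44 × (23 − 47) = 47 + 0.44 × -24 = 36.44 → 36
G = 54 + 0.44 × (183 − 54) = 54 + 0.44 × 129 = 110.76 → 111
B = 64 + 0.44 × (39 − 64) = 64 + 0.44 × -25 = 53 → 53
So the blended color is (36, 111, 53), about #246f35.

(36, 111, 53)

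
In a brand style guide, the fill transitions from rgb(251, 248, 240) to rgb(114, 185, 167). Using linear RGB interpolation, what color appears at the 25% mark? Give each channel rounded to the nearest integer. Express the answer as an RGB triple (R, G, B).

25% corresponds to t = 0.25.
R = 251 + 0.25 × (114 − 251) = 251 + 0.25 × -137 = 216.75 → 217
G = 248 + 0.25 × (185 − 248) = 248 + 0.25 × -63 = 232.25 → 232
B = 240 + 0.25 × (167 − 240) = 240 + 0.25 × -73 = 221.75 → 222

(217, 232, 222)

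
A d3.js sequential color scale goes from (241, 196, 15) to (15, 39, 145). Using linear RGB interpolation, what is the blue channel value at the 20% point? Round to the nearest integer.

41

B = 15 + 0.2 × (145 − 15) = 41 → 41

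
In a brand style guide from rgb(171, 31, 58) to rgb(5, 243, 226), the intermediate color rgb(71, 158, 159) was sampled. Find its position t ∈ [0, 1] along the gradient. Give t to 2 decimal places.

0.60

Invert the lerp on the G channel (largest span, 212): t = (158 − 31) / (243 − 31) = 127/212 = 0.59906.
Check on R: (71 − 171)/(5 − 171) = 0.6024 ✓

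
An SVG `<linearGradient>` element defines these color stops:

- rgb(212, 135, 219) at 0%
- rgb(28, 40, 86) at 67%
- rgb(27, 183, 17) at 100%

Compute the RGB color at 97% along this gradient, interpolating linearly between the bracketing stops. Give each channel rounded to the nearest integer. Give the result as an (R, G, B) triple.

97% lies between the 67% and 100% stops, so the local fraction is t = (97 − 67)/(100 − 67) = 30/33 ≈ 0.9091.
R = 28 + 0.9091 × (27 − 28) = 27.091 → 27
G = 40 + 0.9091 × (183 − 40) = 170.001 → 170
B = 86 + 0.9091 × (17 − 86) = 23.272 → 23

(27, 170, 23)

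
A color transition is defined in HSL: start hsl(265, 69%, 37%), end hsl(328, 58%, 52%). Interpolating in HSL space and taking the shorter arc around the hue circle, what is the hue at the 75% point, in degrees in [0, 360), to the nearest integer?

312

Hue arc: Δh = 328 − 265 = 63° (|Δh| ≤ 180, already the shorter path).
H = 265 + 0.75 × (63) = 312.25 → 312°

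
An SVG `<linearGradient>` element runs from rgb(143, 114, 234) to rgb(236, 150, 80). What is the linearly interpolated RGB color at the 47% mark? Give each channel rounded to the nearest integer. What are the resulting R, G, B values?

47% corresponds to t = 0.47.
R = 143 + 0.47 × (236 − 143) = 143 + 0.47 × 93 = 186.71 → 187
G = 114 + 0.47 × (150 − 114) = 114 + 0.47 × 36 = 130.92 → 131
B = 234 + 0.47 × (80 − 234) = 234 + 0.47 × -154 = 161.62 → 162

(187, 131, 162)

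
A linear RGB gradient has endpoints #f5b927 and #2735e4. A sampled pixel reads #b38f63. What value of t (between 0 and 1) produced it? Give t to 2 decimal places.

Invert the lerp on the R channel (largest span, 206): t = (179 − 245) / (39 − 245) = -66/-206 = 0.32039.
Check on G: (143 − 185)/(53 − 185) = 0.3182 ✓

0.32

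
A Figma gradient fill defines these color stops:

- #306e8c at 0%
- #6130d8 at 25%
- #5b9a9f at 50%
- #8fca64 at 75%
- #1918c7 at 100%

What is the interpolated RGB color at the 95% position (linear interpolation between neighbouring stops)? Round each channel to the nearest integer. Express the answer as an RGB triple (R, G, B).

95% lies between the 75% and 100% stops, so the local fraction is t = (95 − 75)/(100 − 75) = 20/25 ≈ 0.8.
#8fca64 → (143, 202, 100); #1918c7 → (25, 24, 199).
R = 143 + 0.8 × (25 − 143) = 48.6 → 49
G = 202 + 0.8 × (24 − 202) = 59.6 → 60
B = 100 + 0.8 × (199 − 100) = 179.2 → 179

(49, 60, 179)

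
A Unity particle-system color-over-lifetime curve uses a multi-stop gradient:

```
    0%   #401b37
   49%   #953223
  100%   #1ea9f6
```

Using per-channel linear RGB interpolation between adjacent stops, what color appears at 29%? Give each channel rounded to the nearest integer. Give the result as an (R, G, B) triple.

29% lies between the 0% and 49% stops, so the local fraction is t = (29 − 0)/(49 − 0) = 29/49 ≈ 0.5918.
#401b37 → (64, 27, 55); #953223 → (149, 50, 35).
R = 64 + 0.5918 × (149 − 64) = 114.303 → 114
G = 27 + 0.5918 × (50 − 27) = 40.611 → 41
B = 55 + 0.5918 × (35 − 55) = 43.164 → 43

(114, 41, 43)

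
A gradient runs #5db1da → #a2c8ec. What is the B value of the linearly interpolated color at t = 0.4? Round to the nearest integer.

225

B₁ = 218 (from #5db1da), B₂ = 236 (from #a2c8ec).
B = 218 + 0.4 × (236 − 218) = 225.2 → 225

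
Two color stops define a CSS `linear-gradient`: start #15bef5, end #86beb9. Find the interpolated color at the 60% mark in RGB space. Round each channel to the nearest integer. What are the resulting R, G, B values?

(89, 190, 209)

#15bef5 → (21, 190, 245); #86beb9 → (134, 190, 185).
60% corresponds to t = 0.6.
R = 21 + 0.6 × (134 − 21) = 21 + 0.6 × 113 = 88.8 → 89
G = 190 + 0.6 × (190 − 190) = 190 + 0.6 × 0 = 190 → 190
B = 245 + 0.6 × (185 − 245) = 245 + 0.6 × -60 = 209 → 209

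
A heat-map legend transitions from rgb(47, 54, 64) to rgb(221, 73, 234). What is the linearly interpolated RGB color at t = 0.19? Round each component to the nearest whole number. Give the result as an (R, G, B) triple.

R = 47 + 0.19 × (221 − 47) = 47 + 0.19 × 174 = 80.06 → 80
G = 54 + 0.19 × (73 − 54) = 54 + 0.19 × 19 = 57.61 → 58
B = 64 + 0.19 × (234 − 64) = 64 + 0.19 × 170 = 96.3 → 96
So the blended color is (80, 58, 96), about #503a60.

(80, 58, 96)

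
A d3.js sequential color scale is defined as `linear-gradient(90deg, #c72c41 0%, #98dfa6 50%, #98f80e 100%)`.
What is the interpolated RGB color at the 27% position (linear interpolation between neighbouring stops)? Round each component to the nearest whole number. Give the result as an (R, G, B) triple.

(174, 141, 120)

27% lies between the 0% and 50% stops, so the local fraction is t = (27 − 0)/(50 − 0) = 27/50 ≈ 0.54.
#c72c41 → (199, 44, 65); #98dfa6 → (152, 223, 166).
R = 199 + 0.54 × (152 − 199) = 173.62 → 174
G = 44 + 0.54 × (223 − 44) = 140.66 → 141
B = 65 + 0.54 × (166 − 65) = 119.54 → 120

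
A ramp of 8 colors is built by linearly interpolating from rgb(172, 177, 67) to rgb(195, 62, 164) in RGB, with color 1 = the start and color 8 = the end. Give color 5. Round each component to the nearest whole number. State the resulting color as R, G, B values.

(185, 111, 122)

With 8 swatches and endpoints inclusive, swatch 5 sits at t = (5 − 1)/(8 − 1) = 4/7 ≈ 0.5714.
R = 172 + 0.5714 × (195 − 172) = 185.142 → 185
G = 177 + 0.5714 × (62 − 177) = 111.289 → 111
B = 67 + 0.5714 × (164 − 67) = 122.426 → 122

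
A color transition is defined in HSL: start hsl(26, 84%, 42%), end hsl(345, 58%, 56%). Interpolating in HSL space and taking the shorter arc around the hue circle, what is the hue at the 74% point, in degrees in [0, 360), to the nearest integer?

356

Hue: 345 − 26 = 319°, but |319| > 180 so the shorter arc goes the other way: Δh = 319 − 360 = -41°.
H = 26 + 0.74 × (-41) = -4.34 → -4 → -4 mod 360 = 356°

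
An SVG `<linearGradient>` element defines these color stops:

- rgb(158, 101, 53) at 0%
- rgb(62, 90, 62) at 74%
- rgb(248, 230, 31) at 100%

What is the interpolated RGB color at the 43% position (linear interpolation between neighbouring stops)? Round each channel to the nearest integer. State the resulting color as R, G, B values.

(102, 95, 58)

43% lies between the 0% and 74% stops, so the local fraction is t = (43 − 0)/(74 − 0) = 43/74 ≈ 0.5811.
R = 158 + 0.5811 × (62 − 158) = 102.214 → 102
G = 101 + 0.5811 × (90 − 101) = 94.608 → 95
B = 53 + 0.5811 × (62 − 53) = 58.23 → 58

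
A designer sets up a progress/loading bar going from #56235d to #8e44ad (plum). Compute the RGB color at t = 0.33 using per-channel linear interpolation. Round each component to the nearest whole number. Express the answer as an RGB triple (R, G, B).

(104, 46, 119)

#56235d → (86, 35, 93); #8e44ad → (142, 68, 173).
R = 86 + 0.33 × (142 − 86) = 86 + 0.33 × 56 = 104.48 → 104
G = 35 + 0.33 × (68 − 35) = 35 + 0.33 × 33 = 45.89 → 46
B = 93 + 0.33 × (173 − 93) = 93 + 0.33 × 80 = 119.4 → 119
So the blended color is (104, 46, 119), about #682e77.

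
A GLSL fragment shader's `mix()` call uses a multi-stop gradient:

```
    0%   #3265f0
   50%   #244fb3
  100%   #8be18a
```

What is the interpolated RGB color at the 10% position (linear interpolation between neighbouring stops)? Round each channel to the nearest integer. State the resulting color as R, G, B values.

10% lies between the 0% and 50% stops, so the local fraction is t = (10 − 0)/(50 − 0) = 10/50 ≈ 0.2.
#3265f0 → (50, 101, 240); #244fb3 → (36, 79, 179).
R = 50 + 0.2 × (36 − 50) = 47.2 → 47
G = 101 + 0.2 × (79 − 101) = 96.6 → 97
B = 240 + 0.2 × (179 − 240) = 227.8 → 228

(47, 97, 228)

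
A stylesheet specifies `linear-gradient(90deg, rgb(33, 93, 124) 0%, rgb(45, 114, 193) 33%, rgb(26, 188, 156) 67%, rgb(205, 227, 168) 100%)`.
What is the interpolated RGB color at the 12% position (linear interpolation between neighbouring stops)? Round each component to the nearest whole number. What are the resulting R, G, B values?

(37, 101, 149)

12% lies between the 0% and 33% stops, so the local fraction is t = (12 − 0)/(33 − 0) = 12/33 ≈ 0.3636.
R = 33 + 0.3636 × (45 − 33) = 37.363 → 37
G = 93 + 0.3636 × (114 − 93) = 100.636 → 101
B = 124 + 0.3636 × (193 − 124) = 149.088 → 149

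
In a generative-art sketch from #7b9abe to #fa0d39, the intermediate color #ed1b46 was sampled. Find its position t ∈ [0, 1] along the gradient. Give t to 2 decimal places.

0.90

Invert the lerp on the G channel (largest span, 141): t = (27 − 154) / (13 − 154) = -127/-141 = 0.90071.
Check on R: (237 − 123)/(250 − 123) = 0.8976 ✓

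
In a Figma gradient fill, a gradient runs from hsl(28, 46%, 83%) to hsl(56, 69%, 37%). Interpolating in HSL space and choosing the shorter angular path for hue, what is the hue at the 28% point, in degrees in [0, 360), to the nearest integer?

36

Hue arc: Δh = 56 − 28 = 28° (|Δh| ≤ 180, already the shorter path).
H = 28 + 0.28 × (28) = 35.84 → 36°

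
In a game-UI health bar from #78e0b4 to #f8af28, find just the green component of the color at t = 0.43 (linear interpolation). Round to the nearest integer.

G₁ = 224 (from #78e0b4), G₂ = 175 (from #f8af28).
G = 224 + 0.43 × (175 − 224) = 202.93 → 203

203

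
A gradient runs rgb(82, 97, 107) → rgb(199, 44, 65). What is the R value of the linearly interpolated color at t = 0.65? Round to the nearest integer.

158

R = 82 + 0.65 × (199 − 82) = 158.05 → 158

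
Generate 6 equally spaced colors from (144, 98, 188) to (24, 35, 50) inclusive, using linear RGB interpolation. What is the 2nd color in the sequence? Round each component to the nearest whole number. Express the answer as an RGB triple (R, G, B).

With 6 swatches and endpoints inclusive, swatch 2 sits at t = (2 − 1)/(6 − 1) = 1/5 ≈ 0.2.
R = 144 + 0.2 × (24 − 144) = 120 → 120
G = 98 + 0.2 × (35 − 98) = 85.4 → 85
B = 188 + 0.2 × (50 − 188) = 160.4 → 160

(120, 85, 160)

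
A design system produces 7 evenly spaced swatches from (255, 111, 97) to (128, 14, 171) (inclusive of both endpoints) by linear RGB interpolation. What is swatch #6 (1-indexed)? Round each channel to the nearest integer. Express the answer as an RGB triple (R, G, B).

(149, 30, 159)

With 7 swatches and endpoints inclusive, swatch 6 sits at t = (6 − 1)/(7 − 1) = 5/6 ≈ 0.8333.
R = 255 + 0.8333 × (128 − 255) = 149.171 → 149
G = 111 + 0.8333 × (14 − 111) = 30.17 → 30
B = 97 + 0.8333 × (171 − 97) = 158.664 → 159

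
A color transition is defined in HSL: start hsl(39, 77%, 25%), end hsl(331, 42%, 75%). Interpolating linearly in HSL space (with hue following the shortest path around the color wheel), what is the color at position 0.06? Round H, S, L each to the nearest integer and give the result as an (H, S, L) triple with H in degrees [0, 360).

Hue: 331 − 39 = 292°, but |292| > 180 so the shorter arc goes the other way: Δh = 292 − 360 = -68°.
H = 39 + 0.06 × (-68) = 34.92 → 35°
S = 77 + 0.06 × (42 − 77) = 74.9 → 75%
L = 25 + 0.06 × (75 − 25) = 28 → 28%

(35, 75, 28)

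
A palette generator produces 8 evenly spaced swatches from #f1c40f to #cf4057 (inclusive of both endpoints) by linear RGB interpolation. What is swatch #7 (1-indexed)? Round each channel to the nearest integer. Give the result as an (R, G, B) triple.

With 8 swatches and endpoints inclusive, swatch 7 sits at t = (7 − 1)/(8 − 1) = 6/7 ≈ 0.8571.
#f1c40f → (241, 196, 15); #cf4057 → (207, 64, 87).
R = 241 + 0.8571 × (207 − 241) = 211.859 → 212
G = 196 + 0.8571 × (64 − 196) = 82.863 → 83
B = 15 + 0.8571 × (87 − 15) = 76.711 → 77

(212, 83, 77)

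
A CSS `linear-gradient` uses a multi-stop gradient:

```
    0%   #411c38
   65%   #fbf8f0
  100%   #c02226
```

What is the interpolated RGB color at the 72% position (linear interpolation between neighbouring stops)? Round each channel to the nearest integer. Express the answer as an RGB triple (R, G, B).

(239, 205, 200)

72% lies between the 65% and 100% stops, so the local fraction is t = (72 − 65)/(100 − 65) = 7/35 ≈ 0.2.
#fbf8f0 → (251, 248, 240); #c02226 → (192, 34, 38).
R = 251 + 0.2 × (192 − 251) = 239.2 → 239
G = 248 + 0.2 × (34 − 248) = 205.2 → 205
B = 240 + 0.2 × (38 − 240) = 199.6 → 200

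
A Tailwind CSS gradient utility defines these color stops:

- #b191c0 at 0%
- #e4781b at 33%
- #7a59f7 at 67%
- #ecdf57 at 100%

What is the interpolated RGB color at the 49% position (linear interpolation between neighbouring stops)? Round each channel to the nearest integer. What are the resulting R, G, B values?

(178, 105, 131)

49% lies between the 33% and 67% stops, so the local fraction is t = (49 − 33)/(67 − 33) = 16/34 ≈ 0.4706.
#e4781b → (228, 120, 27); #7a59f7 → (122, 89, 247).
R = 228 + 0.4706 × (122 − 228) = 178.116 → 178
G = 120 + 0.4706 × (89 − 120) = 105.411 → 105
B = 27 + 0.4706 × (247 − 27) = 130.532 → 131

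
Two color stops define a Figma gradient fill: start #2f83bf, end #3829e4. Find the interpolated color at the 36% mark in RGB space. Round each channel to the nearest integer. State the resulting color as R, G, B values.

#2f83bf → (47, 131, 191); #3829e4 → (56, 41, 228).
36% corresponds to t = 0.36.
R = 47 + 0.36 × (56 − 47) = 47 + 0.36 × 9 = 50.24 → 50
G = 131 + 0.36 × (41 − 131) = 131 + 0.36 × -90 = 98.6 → 99
B = 191 + 0.36 × (228 − 191) = 191 + 0.36 × 37 = 204.32 → 204
So the blended color is (50, 99, 204), about #3263cc.

(50, 99, 204)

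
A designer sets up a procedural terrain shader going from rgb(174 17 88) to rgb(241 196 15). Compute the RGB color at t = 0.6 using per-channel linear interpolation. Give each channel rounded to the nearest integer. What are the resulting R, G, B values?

R = 174 + 0.6 × (241 − 174) = 174 + 0.6 × 67 = 214.2 → 214
G = 17 + 0.6 × (196 − 17) = 17 + 0.6 × 179 = 124.4 → 124
B = 88 + 0.6 × (15 − 88) = 88 + 0.6 × -73 = 44.2 → 44

(214, 124, 44)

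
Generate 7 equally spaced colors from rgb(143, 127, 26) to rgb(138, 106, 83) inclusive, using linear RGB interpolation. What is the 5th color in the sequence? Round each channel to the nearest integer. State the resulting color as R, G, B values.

With 7 swatches and endpoints inclusive, swatch 5 sits at t = (5 − 1)/(7 − 1) = 4/6 ≈ 0.6667.
R = 143 + 0.6667 × (138 − 143) = 139.667 → 140
G = 127 + 0.6667 × (106 − 127) = 112.999 → 113
B = 26 + 0.6667 × (83 − 26) = 64.002 → 64

(140, 113, 64)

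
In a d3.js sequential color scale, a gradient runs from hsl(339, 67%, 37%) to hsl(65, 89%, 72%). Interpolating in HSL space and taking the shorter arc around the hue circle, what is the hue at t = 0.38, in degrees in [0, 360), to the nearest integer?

Hue: 65 − 339 = -274°, but |-274| > 180 so the shorter arc goes the other way: Δh = -274 + 360 = 86°.
H = 339 + 0.38 × (86) = 371.68 → 372 → 372 mod 360 = 12°

12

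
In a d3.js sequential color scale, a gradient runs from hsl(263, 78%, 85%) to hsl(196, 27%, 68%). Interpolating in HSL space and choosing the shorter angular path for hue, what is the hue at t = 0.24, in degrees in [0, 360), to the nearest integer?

247

Hue arc: Δh = 196 − 263 = -67° (|Δh| ≤ 180, already the shorter path).
H = 263 + 0.24 × (-67) = 246.92 → 247°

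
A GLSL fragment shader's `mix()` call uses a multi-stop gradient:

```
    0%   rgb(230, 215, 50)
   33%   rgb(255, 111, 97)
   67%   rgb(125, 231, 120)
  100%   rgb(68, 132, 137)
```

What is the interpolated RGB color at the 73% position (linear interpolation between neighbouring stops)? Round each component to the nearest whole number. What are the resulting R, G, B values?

(115, 213, 123)

73% lies between the 67% and 100% stops, so the local fraction is t = (73 − 67)/(100 − 67) = 6/33 ≈ 0.1818.
R = 125 + 0.1818 × (68 − 125) = 114.637 → 115
G = 231 + 0.1818 × (132 − 231) = 213.002 → 213
B = 120 + 0.1818 × (137 − 120) = 123.091 → 123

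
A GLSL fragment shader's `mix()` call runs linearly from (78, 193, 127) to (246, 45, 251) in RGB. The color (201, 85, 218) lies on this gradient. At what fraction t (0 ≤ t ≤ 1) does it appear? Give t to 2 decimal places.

0.73

Invert the lerp on the R channel (largest span, 168): t = (201 − 78) / (246 − 78) = 123/168 = 0.73214.
Check on G: (85 − 193)/(45 − 193) = 0.7297 ✓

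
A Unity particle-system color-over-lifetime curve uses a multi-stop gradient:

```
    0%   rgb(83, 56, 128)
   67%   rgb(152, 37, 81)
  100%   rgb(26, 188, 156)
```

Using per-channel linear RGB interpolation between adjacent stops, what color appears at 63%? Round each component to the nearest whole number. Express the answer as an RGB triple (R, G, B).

(148, 38, 84)

63% lies between the 0% and 67% stops, so the local fraction is t = (63 − 0)/(67 − 0) = 63/67 ≈ 0.9403.
R = 83 + 0.9403 × (152 − 83) = 147.881 → 148
G = 56 + 0.9403 × (37 − 56) = 38.134 → 38
B = 128 + 0.9403 × (81 − 128) = 83.806 → 84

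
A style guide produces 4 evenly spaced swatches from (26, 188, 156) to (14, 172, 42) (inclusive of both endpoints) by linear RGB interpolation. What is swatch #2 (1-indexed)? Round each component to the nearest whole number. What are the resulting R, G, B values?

(22, 183, 118)

With 4 swatches and endpoints inclusive, swatch 2 sits at t = (2 − 1)/(4 − 1) = 1/3 ≈ 0.3333.
R = 26 + 0.3333 × (14 − 26) = 22 → 22
G = 188 + 0.3333 × (172 − 188) = 182.667 → 183
B = 156 + 0.3333 × (42 − 156) = 118.004 → 118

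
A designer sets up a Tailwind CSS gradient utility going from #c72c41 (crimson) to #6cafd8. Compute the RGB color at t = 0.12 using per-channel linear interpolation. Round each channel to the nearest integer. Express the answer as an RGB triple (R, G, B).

(188, 60, 83)

#c72c41 → (199, 44, 65); #6cafd8 → (108, 175, 216).
R = 199 + 0.12 × (108 − 199) = 199 + 0.12 × -91 = 188.08 → 188
G = 44 + 0.12 × (175 − 44) = 44 + 0.12 × 131 = 59.72 → 60
B = 65 + 0.12 × (216 − 65) = 65 + 0.12 × 151 = 83.12 → 83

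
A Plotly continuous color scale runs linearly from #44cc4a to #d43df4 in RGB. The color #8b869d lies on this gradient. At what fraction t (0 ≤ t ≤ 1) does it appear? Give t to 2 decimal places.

Invert the lerp on the B channel (largest span, 170): t = (157 − 74) / (244 − 74) = 83/170 = 0.48824.
Check on R: (139 − 68)/(212 − 68) = 0.4931 ✓

0.49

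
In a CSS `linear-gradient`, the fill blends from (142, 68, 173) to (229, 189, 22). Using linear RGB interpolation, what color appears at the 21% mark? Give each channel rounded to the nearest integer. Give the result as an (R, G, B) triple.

(160, 93, 141)

21% corresponds to t = 0.21.
R = 142 + 0.21 × (229 − 142) = 142 + 0.21 × 87 = 160.27 → 160
G = 68 + 0.21 × (189 − 68) = 68 + 0.21 × 121 = 93.41 → 93
B = 173 + 0.21 × (22 − 173) = 173 + 0.21 × -151 = 141.29 → 141
So the blended color is (160, 93, 141), about #a05d8d.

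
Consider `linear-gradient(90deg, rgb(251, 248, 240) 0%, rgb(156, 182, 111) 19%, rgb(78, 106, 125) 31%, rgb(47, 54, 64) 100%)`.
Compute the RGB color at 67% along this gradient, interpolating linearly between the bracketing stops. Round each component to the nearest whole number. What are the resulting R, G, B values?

67% lies between the 31% and 100% stops, so the local fraction is t = (67 − 31)/(100 − 31) = 36/69 ≈ 0.5217.
R = 78 + 0.5217 × (47 − 78) = 61.827 → 62
G = 106 + 0.5217 × (54 − 106) = 78.872 → 79
B = 125 + 0.5217 × (64 − 125) = 93.176 → 93

(62, 79, 93)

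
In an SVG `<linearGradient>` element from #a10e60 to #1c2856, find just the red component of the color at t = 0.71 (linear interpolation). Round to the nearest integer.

67

R₁ = 161 (from #a10e60), R₂ = 28 (from #1c2856).
R = 161 + 0.71 × (28 − 161) = 66.57 → 67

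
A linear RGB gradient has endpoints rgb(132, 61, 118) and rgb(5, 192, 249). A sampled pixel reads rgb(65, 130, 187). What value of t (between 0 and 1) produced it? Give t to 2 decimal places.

0.53

Invert the lerp on the G channel (largest span, 131): t = (130 − 61) / (192 − 61) = 69/131 = 0.52672.
Check on R: (65 − 132)/(5 − 132) = 0.5276 ✓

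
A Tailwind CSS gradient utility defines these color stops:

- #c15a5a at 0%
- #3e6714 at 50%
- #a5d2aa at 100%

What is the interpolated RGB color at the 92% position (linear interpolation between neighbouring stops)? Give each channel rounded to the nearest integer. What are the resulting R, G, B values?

92% lies between the 50% and 100% stops, so the local fraction is t = (92 − 50)/(100 − 50) = 42/50 ≈ 0.84.
#3e6714 → (62, 103, 20); #a5d2aa → (165, 210, 170).
R = 62 + 0.84 × (165 − 62) = 148.52 → 149
G = 103 + 0.84 × (210 − 103) = 192.88 → 193
B = 20 + 0.84 × (170 − 20) = 146 → 146

(149, 193, 146)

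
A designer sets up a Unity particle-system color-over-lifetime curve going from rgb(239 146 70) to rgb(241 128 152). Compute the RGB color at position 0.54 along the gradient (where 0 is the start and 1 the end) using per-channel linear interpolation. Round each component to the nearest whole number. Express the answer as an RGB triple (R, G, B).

R = 239 + 0.54 × (241 − 239) = 239 + 0.54 × 2 = 240.08 → 240
G = 146 + 0.54 × (128 − 146) = 146 + 0.54 × -18 = 136.28 → 136
B = 70 + 0.54 × (152 − 70) = 70 + 0.54 × 82 = 114.28 → 114
So the blended color is (240, 136, 114), about #f08872.

(240, 136, 114)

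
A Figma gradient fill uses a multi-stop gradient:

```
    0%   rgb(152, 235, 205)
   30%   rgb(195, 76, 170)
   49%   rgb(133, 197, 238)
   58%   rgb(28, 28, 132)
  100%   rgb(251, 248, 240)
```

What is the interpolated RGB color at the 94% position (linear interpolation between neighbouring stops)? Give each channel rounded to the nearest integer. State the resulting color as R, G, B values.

94% lies between the 58% and 100% stops, so the local fraction is t = (94 − 58)/(100 − 58) = 36/42 ≈ 0.8571.
R = 28 + 0.8571 × (251 − 28) = 219.133 → 219
G = 28 + 0.8571 × (248 − 28) = 216.562 → 217
B = 132 + 0.8571 × (240 − 132) = 224.567 → 225

(219, 217, 225)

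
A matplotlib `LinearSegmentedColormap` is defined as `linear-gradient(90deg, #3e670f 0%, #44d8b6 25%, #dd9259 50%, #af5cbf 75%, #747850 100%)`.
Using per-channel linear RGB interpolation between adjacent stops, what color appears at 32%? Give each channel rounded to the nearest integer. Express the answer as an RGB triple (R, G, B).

32% lies between the 25% and 50% stops, so the local fraction is t = (32 − 25)/(50 − 25) = 7/25 ≈ 0.28.
#44d8b6 → (68, 216, 182); #dd9259 → (221, 146, 89).
R = 68 + 0.28 × (221 − 68) = 110.84 → 111
G = 216 + 0.28 × (146 − 216) = 196.4 → 196
B = 182 + 0.28 × (89 − 182) = 155.96 → 156

(111, 196, 156)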